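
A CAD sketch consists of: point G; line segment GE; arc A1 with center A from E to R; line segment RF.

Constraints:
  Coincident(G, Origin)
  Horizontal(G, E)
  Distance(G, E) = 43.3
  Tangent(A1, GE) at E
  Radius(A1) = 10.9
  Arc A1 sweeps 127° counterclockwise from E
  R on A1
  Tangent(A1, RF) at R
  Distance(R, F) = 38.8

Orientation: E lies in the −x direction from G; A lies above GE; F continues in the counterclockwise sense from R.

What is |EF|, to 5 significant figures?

50.612

G is at the origin; GE is horizontal with |GE| = 43.3 and E on the −x side, so E = (-43.300, 0.0000). The tangent condition forces AE to be normal to GE, so A = E + (0, 10.9) = (-43.300, 10.900). On A1, E sits at bearing -90° from A; a 127° counterclockwise sweep puts R at bearing 37°, so R = A + 10.9·(cos 37°, sin 37°) = (-34.595, 17.460). Tangency of A1 to RF means the radius AR is perpendicular to RF, so RF runs along (−sin 37°, cos 37°); with |RF| = 38.8, F = (-57.945, 48.447). Then |EF| = |F − E| = 50.612.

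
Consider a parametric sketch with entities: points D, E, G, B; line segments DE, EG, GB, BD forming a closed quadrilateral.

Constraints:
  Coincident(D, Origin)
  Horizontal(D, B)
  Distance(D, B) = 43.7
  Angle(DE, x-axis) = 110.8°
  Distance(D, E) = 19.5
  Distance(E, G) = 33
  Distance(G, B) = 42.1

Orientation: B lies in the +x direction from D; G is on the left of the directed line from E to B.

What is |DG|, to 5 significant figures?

41.377

D is at the origin; DB is horizontal with |DB| = 43.7 and B in +x, so B = (43.7, 0). DE runs at 110.8° with |DE| = 19.5, so E = (-6.9246, 18.229). G is determined by |EG| = 33.0 and |GB| = 42.1 together: it lies at the intersection of circle(E, 33.0) and circle(B, 42.1). With |EB| = 53.807, the foot of the radical line on EB is 20.553 from E and the perpendicular offset is √(33.0² − 20.553²) = 25.818. Taking the left-of-EB solution: G = (21.160, 35.558).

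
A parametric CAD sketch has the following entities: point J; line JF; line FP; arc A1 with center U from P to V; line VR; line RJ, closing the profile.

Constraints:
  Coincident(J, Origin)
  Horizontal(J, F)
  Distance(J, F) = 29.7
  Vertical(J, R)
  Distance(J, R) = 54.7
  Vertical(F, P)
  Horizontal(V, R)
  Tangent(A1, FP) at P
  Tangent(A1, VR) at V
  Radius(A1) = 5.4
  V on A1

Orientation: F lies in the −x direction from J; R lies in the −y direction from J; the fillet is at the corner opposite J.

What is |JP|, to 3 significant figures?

57.6

J is at the origin; JF is horizontal with |JF| = 29.7 and F on the −x side, so F = (-29.7, 0.00). JR is vertical with |JR| = 54.7 and R on the −y side, so R = (0.00, -54.7). The virtual corner opposite J is at (-29.7, -54.7). Tangency of A1 to FP means the radius UP is perpendicular to FP and A1 meets VR tangentially, so UV is at right angles to VR, with radius 5.4, so the center U sits 5.4 in from both sides at U = (-24.3, -49.3). That places the tangent points at P = (-29.7, -49.3) on FP and V = (-24.3, -54.7) on VR. Then |JP| = |P − J| = 57.6.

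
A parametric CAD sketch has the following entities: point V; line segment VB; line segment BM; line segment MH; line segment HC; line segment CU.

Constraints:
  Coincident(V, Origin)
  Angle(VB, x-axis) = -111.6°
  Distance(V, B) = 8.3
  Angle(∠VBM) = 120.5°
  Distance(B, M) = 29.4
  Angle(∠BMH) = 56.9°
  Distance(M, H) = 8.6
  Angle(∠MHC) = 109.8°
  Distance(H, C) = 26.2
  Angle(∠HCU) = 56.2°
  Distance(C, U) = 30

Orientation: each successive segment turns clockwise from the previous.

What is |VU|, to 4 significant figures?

36.63

V is at the origin; VB runs at -111.6° with length 8.3, so B = (-3.055, -7.717). ∠VBM = 120.5° gives BM at -171.1° from the x-axis; with |BM| = 29.4, M = (-32.10, -12.27). ∠BMH = 56.9° gives MH at 65.80° from the x-axis; with |MH| = 8.6, H = (-28.58, -4.421). ∠MHC = 109.8° gives HC at -4.400° from the x-axis; with |HC| = 26.2, C = (-2.453, -6.431). ∠HCU = 56.2° gives CU at -128.2° from the x-axis; with |CU| = 30.0, U = (-21.01, -30.01). Then |VU| = |U − V| = 36.63.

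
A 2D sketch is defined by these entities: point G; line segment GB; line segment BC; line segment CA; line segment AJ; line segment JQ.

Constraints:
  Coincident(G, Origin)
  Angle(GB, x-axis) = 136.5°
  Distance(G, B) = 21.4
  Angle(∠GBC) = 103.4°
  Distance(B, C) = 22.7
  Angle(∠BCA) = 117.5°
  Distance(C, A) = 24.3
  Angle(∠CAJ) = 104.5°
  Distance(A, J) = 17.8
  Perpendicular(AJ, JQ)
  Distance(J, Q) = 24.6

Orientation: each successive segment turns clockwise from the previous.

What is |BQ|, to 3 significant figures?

15.8

G is at the origin; GB runs at 136.5° with length 21.4, so B = (-15.5, 14.7). ∠GBC = 103.4° gives BC at 59.9° from the x-axis; with |BC| = 22.7, C = (-4.14, 34.4). ∠BCA = 117.5° gives CA at -2.60° from the x-axis; with |CA| = 24.3, A = (20.1, 33.3). ∠CAJ = 104.5° gives AJ at -78.1° from the x-axis; with |AJ| = 17.8, J = (23.8, 15.8). The perpendicularity gives JQ at right angles to AJ, so JQ runs at -168°; with |JQ| = 24.6, Q = (-0.265, 10.8). Then |BQ| = |Q − B| = 15.8.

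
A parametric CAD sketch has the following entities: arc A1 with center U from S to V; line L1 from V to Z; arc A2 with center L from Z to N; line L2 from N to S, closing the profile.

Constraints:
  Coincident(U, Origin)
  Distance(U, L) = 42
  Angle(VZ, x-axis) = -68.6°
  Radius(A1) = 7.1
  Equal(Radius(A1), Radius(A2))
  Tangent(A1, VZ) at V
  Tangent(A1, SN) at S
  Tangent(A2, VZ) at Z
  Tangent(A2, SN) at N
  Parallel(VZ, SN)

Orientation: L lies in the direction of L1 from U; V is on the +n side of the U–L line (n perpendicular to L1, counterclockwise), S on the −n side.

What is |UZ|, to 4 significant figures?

42.60

Tangency of A1 to both parallel lines with radius 7.1 puts V and S at U ± 7.1·n: V = (6.610, 2.591), S = (-6.610, -2.591). Equal radii place Z and N the same way about L: Z = L + 7.1·n = (21.94, -36.51), N = L − 7.1·n = (8.714, -41.69). Then |UZ| = |Z − U| = 42.60.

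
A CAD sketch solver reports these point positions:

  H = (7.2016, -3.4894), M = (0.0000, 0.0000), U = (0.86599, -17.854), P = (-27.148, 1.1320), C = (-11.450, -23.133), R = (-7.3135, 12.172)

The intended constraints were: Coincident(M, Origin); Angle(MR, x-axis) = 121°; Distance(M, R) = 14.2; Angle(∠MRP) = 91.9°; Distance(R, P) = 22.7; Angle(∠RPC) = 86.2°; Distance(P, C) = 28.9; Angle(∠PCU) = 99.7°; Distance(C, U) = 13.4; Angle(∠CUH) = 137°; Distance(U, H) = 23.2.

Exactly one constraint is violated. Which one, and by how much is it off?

Distance(U, H) = 23.2 — off by 7.50.

M = (0.00, 0.00) ✓; MR at 121.0° ✓; |MR| = 14.20 ✓; ∠MRP = 91.90° ✓; |RP| = 22.70 ✓; ∠RPC = 86.20° ✓; |PC| = 28.90 ✓; ∠PCU = 99.70° ✓; |CU| = 13.40 ✓; ∠CUH = 137.0° ✓; |UH| = 15.70 ✗.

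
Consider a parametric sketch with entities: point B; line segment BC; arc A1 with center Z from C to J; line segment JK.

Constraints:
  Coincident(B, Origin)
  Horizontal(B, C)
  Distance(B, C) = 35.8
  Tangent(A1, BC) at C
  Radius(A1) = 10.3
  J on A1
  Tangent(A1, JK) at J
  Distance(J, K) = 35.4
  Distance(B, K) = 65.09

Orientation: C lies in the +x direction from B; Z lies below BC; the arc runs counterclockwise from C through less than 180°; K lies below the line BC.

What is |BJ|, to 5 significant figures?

31.481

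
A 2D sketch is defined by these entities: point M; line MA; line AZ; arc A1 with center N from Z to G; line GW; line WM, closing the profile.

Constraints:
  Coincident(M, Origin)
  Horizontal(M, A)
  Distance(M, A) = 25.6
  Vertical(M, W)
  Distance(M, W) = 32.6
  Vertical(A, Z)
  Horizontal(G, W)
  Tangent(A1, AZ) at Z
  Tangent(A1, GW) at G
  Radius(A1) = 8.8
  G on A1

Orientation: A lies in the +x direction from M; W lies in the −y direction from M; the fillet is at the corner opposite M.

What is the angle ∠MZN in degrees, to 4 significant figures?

42.91°

M is at the origin; MA is horizontal with |MA| = 25.6 and A on the +x side, so A = (25.60, 0.000). M and W share the same x with |MW| = 32.6 and W on the −y side, so W = (0.000, -32.60). The virtual corner opposite M is at (25.60, -32.60). Tangency of A1 to AZ means the radius NZ is perpendicular to AZ and tangency of A1 to GW means the radius NG is perpendicular to GW, with radius 8.8, so the center N sits 8.8 in from both sides at N = (16.80, -23.80). That places the tangent points at Z = (25.60, -23.80) on AZ and G = (16.80, -32.60) on GW. Then cos ∠MZN = ZM·ZN / (|ZM||ZN|), giving 42.91°.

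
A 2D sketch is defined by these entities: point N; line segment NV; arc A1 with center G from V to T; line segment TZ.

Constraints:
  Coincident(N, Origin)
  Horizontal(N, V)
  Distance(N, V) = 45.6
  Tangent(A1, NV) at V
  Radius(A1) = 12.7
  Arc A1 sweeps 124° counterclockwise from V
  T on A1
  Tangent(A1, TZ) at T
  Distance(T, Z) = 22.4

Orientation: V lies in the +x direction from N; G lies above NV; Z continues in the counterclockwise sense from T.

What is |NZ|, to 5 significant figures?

58.083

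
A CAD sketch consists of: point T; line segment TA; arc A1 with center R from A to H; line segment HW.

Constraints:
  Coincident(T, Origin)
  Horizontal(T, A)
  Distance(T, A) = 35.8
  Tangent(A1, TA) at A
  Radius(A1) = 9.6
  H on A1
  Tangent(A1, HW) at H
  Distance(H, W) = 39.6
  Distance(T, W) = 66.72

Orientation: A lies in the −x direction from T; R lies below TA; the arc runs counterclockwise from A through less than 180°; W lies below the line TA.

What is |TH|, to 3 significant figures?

46.4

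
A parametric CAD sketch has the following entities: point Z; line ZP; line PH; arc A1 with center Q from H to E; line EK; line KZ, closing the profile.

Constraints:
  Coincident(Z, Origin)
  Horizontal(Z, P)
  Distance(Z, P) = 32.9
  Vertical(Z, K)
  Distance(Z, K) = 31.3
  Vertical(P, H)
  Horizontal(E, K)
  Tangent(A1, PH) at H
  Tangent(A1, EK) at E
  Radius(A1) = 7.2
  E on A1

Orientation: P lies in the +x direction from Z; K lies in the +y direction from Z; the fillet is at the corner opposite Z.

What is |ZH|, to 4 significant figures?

40.78

Z is at the origin; ZP is horizontal with |ZP| = 32.9 and P on the +x side, so P = (32.90, 0.000). Z and K share the same x with |ZK| = 31.3 and K on the +y side, so K = (0.000, 31.30). The virtual corner opposite Z is at (32.90, 31.30). Tangency of A1 to PH means the radius QH is perpendicular to PH and the tangent condition forces QE to be normal to EK, with radius 7.2, so the center Q sits 7.2 in from both sides at Q = (25.70, 24.10). That places the tangent points at H = (32.90, 24.10) on PH and E = (25.70, 31.30) on EK. Then |ZH| = |H − Z| = 40.78.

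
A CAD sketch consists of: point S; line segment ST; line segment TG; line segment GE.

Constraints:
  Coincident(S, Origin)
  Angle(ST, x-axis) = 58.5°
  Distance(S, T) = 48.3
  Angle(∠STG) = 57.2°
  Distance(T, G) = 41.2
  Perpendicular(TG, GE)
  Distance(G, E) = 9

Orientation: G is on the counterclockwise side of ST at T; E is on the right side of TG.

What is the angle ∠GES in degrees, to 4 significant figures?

16.86°

S is at the origin; ST runs at 58.5° with length 48.3, so T = 48.3·(cos 58.5°, sin 58.5°) = (25.24, 41.18). ∠STG = 57.2°, so TG runs at 58.5° + (180° − 57.2°) = 181.3° from the x-axis; with |TG| = 41.2, G = T + 41.2·(cos 181.3°, sin 181.3°) = (-15.95, 40.25). TG is perpendicular to GE; with |GE| = 9.0 on the right of TG, E = G + 9.0·(-0.02269, 0.9997) = (-16.16, 49.25). Then cos ∠GES = EG·ES / (|EG||ES|), giving 16.86°.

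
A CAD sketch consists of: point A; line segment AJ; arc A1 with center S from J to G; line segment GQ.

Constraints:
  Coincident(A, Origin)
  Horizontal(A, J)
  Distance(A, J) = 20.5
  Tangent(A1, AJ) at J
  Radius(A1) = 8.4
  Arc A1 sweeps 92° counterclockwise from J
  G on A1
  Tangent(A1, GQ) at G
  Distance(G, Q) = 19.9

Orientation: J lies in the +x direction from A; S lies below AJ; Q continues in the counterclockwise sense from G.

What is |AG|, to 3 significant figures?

14.9

A is at the origin; A and J share the same y with |AJ| = 20.5 and J on the +x side, so J = (20.5, 0.00). Tangency of A1 to AJ means the radius SJ is perpendicular to AJ, so S = J + (0, -8.4) = (20.5, -8.40). On A1, J sits at bearing 90° from S; a 92° counterclockwise sweep puts G at bearing 182°, so G = S + 8.4·(cos 182°, sin 182°) = (12.1, -8.69). Then |AG| = |G − A| = 14.9.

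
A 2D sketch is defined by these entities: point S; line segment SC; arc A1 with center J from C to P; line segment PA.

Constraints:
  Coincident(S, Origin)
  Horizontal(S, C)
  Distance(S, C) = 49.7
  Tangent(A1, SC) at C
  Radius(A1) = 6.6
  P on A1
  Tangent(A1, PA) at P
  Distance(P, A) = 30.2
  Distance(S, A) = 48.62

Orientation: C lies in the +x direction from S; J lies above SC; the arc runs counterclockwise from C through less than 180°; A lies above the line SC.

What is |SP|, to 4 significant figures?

55.78

Checks: ∠(JC, CS) = 90.00° ✓; |JC| = 6.600 ✓; |JP| = 6.600 ✓; ∠(JP, PA) = 90.00° ✓; |PA| = 30.20 ✓; |SA| = 48.62 ✓.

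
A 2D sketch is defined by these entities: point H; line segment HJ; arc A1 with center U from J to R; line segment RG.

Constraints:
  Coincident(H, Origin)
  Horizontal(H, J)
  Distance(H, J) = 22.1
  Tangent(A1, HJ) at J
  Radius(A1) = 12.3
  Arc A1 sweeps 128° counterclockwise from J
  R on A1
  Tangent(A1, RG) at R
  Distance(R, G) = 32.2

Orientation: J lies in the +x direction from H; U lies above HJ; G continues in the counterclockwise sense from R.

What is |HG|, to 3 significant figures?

46.8

H is at the origin; HJ is horizontal with |HJ| = 22.1 and J on the +x side, so J = (22.1, 0.00). Tangency of A1 to HJ means the radius UJ is perpendicular to HJ, so U = J + (0, 12.3) = (22.1, 12.3). On A1, J sits at bearing -90° from U; a 128° counterclockwise sweep puts R at bearing 38°, so R = U + 12.3·(cos 38°, sin 38°) = (31.8, 19.9). Tangency of A1 to RG means the radius UR is perpendicular to RG, so RG runs along (−sin 38°, cos 38°); with |RG| = 32.2, G = (12.0, 45.2). Then |HG| = |G − H| = 46.8.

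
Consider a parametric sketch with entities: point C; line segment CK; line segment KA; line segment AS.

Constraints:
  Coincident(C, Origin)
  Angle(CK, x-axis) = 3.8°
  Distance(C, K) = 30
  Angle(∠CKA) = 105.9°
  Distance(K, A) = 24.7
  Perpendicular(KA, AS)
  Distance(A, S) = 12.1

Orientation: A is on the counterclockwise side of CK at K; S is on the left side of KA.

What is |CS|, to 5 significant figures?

36.936

C is at the origin; CK runs at 3.8° with length 30.0, so K = 30.0·(cos 3.8°, sin 3.8°) = (29.934, 1.9882). ∠CKA = 105.9°, so KA runs at 3.8° + (180° − 105.9°) = 77.900° from the x-axis; with |KA| = 24.7, A = K + 24.7·(cos 77.900°, sin 77.900°) = (35.112, 26.139). KA ⟂ AS; with |AS| = 12.1 on the left of KA, S = A + 12.1·(-0.97778, 0.20962) = (23.280, 28.676). Then |CS| = |S − C| = 36.936.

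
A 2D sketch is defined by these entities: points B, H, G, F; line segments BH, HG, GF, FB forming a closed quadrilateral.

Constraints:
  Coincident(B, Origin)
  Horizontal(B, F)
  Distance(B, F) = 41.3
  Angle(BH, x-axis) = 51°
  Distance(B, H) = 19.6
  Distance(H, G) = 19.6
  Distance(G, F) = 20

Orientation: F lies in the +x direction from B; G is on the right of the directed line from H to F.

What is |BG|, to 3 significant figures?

21.5

Checks: |HG| = 19.60 ✓; |GF| = 20.00 ✓.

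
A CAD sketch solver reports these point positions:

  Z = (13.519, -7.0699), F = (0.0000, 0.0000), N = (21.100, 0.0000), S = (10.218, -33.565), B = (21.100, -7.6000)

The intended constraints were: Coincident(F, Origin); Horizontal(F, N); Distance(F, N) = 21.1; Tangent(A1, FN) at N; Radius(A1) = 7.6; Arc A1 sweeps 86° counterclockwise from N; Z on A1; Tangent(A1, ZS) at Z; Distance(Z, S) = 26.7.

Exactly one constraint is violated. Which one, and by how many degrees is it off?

Tangent(A1, ZS) at Z — off by 3.10°.

F = (0.00, 0.00) ✓; F.y = 0.00, N.y = 0.00 ✓; |FN| = 21.10 ✓; ∠(BN, NF) = 90.00° ✓; |BN| = 7.600 ✓; bearing(B→Z) − bearing(B→N) = 86.00° ✓; |BZ| = 7.600 ✓; ∠(BZ, ZS) = 93.10° ✗; |ZS| = 26.70 ✓.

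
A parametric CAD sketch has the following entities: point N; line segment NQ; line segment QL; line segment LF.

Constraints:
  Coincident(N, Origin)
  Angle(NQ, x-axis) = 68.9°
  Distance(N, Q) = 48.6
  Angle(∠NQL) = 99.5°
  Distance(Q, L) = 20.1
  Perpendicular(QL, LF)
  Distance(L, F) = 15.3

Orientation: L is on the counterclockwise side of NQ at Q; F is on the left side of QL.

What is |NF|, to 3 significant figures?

43.1

N is at the origin; NQ runs at 68.9° with length 48.6, so Q = 48.6·(cos 68.9°, sin 68.9°) = (17.5, 45.3). ∠NQL = 99.5°, so QL runs at 68.9° + (180° − 99.5°) = 149° from the x-axis; with |QL| = 20.1, L = Q + 20.1·(cos 149°, sin 149°) = (0.195, 55.6). The perpendicularity gives LF at right angles to QL; with |LF| = 15.3 on the left of QL, F = L + 15.3·(-0.509, -0.861) = (-7.59, 42.4). Then |NF| = |F − N| = 43.1.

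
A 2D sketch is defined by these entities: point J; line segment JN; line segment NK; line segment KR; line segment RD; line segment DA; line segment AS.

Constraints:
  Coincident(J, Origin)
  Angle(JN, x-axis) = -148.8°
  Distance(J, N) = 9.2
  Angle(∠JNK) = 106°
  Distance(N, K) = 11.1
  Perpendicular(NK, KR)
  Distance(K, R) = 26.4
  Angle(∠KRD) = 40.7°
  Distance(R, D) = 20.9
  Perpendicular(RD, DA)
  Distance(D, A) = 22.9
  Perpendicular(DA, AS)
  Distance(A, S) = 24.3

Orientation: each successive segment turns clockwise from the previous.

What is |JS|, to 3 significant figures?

33.6

RD is perpendicular to DA, so DA runs at 178°; with |DA| = 22.9, A = (-21.7, 2.10). DA ⟂ AS, so AS runs at 87.9°; with |AS| = 24.3, S = (-20.8, 26.4). Then |JS| = |S − J| = 33.6.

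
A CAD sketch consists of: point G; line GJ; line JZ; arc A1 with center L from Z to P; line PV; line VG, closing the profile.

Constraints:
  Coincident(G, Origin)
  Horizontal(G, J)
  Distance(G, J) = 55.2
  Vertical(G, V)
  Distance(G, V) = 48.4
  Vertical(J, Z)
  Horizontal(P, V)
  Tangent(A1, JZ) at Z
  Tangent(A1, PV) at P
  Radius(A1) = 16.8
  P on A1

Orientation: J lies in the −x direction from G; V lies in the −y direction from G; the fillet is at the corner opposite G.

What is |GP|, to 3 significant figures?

61.8

G is at the origin; G and J share the same y with |GJ| = 55.2 and J on the −x side, so J = (-55.2, 0.00). GV is vertical with |GV| = 48.4 and V on the −y side, so V = (0.00, -48.4). The virtual corner opposite G is at (-55.2, -48.4). A1 meets JZ tangentially, so LZ is at right angles to JZ and tangency of A1 to PV means the radius LP is perpendicular to PV, with radius 16.8, so the center L sits 16.8 in from both sides at L = (-38.4, -31.6). That places the tangent points at Z = (-55.2, -31.6) on JZ and P = (-38.4, -48.4) on PV. Then |GP| = |P − G| = 61.8.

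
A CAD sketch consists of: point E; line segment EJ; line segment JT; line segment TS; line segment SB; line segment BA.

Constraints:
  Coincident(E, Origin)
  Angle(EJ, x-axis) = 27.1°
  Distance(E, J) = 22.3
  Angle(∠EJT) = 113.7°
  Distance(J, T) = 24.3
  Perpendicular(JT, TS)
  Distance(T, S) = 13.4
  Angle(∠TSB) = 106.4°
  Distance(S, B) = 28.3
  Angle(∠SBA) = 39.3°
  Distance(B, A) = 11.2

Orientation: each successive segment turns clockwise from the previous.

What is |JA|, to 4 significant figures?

12.62

∠TSB = 106.4° gives SB at 157.2° from the x-axis; with |SB| = 28.3, B = (4.125, -4.617). ∠SBA = 39.3° gives BA at 16.50° from the x-axis; with |BA| = 11.2, A = (14.86, -1.436). Then |JA| = |A − J| = 12.62.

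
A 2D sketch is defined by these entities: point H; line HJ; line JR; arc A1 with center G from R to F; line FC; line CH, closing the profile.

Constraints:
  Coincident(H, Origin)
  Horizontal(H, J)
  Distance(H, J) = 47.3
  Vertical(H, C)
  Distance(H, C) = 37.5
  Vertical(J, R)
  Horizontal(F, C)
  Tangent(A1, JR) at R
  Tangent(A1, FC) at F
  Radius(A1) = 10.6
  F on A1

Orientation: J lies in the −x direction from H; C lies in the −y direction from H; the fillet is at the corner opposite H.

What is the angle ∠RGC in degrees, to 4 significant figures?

163.9°

H is at the origin; HJ is horizontal with |HJ| = 47.3 and J on the −x side, so J = (-47.30, 0.000). HC is vertical with |HC| = 37.5 and C on the −y side, so C = (0.000, -37.50). The virtual corner opposite H is at (-47.30, -37.50). A1 meets JR tangentially, so GR is at right angles to JR and tangency of A1 to FC means the radius GF is perpendicular to FC, with radius 10.6, so the center G sits 10.6 in from both sides at G = (-36.70, -26.90). That places the tangent points at R = (-47.30, -26.90) on JR and F = (-36.70, -37.50) on FC. Then cos ∠RGC = GR·GC / (|GR||GC|), giving 163.9°.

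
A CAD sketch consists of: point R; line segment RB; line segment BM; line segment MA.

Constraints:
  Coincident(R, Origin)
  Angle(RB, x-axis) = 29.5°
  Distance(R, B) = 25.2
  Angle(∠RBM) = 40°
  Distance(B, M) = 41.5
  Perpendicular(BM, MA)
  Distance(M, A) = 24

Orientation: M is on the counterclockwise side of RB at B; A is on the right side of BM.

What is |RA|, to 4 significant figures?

45.92

∠RBM = 40.0°, so BM runs at 29.5° + (180° − 40.0°) = 169.5° from the x-axis; with |BM| = 41.5, M = B + 41.5·(cos 169.5°, sin 169.5°) = (-18.87, 19.97). BM is perpendicular to MA; with |MA| = 24.0 on the right of BM, A = M + 24.0·(0.1822, 0.9833) = (-14.50, 43.57). Then |RA| = |A − R| = 45.92.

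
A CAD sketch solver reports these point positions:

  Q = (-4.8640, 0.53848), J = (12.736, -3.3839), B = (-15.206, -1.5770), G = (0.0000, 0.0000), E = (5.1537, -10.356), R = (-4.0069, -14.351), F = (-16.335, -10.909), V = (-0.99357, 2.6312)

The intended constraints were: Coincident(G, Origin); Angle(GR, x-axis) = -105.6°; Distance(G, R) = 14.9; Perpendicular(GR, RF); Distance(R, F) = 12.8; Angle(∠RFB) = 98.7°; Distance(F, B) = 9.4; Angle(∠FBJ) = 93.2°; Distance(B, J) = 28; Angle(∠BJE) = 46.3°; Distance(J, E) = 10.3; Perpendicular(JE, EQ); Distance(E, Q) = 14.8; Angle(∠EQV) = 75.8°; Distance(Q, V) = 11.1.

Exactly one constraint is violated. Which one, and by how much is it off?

Distance(Q, V) = 11.1 — off by 6.70.

G = (0.00, 0.00) ✓; GR at -105.6° ✓; |GR| = 14.90 ✓; ∠(GR, RF) = 90.00° ✓; |RF| = 12.80 ✓; ∠RFB = 98.70° ✓; |FB| = 9.400 ✓; ∠FBJ = 93.20° ✓; |BJ| = 28.00 ✓; ∠BJE = 46.30° ✓; |JE| = 10.30 ✓; ∠(JE, EQ) = 90.00° ✓; |EQ| = 14.80 ✓; ∠EQV = 75.80° ✓; |QV| = 4.400 ✗.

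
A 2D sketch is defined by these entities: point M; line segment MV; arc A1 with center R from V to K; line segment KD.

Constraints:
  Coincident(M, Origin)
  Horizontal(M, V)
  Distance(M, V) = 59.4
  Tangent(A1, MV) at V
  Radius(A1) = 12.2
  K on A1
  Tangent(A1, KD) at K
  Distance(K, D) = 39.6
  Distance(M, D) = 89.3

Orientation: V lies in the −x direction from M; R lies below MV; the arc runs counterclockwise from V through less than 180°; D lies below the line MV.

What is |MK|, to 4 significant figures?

72.55

M is at the origin; M and V share the same y with |MV| = 59.4 and V on the −x side, so V = (-59.40, 0.000). The tangent condition forces RV to be normal to MV, so R = V + (0, -12.2) = (-59.40, -12.20). Since RK ⟂ KD (tangency), |RD| = √(12.2² + 39.6²) = 41.44 regardless of where K sits on A1. So D lies on both circle(M, 89.3) and circle(R, 41.44); the below-MV intersection is D = (-73.09, -51.31). K is the foot of the tangent from D: K = (-71.59, -11.74).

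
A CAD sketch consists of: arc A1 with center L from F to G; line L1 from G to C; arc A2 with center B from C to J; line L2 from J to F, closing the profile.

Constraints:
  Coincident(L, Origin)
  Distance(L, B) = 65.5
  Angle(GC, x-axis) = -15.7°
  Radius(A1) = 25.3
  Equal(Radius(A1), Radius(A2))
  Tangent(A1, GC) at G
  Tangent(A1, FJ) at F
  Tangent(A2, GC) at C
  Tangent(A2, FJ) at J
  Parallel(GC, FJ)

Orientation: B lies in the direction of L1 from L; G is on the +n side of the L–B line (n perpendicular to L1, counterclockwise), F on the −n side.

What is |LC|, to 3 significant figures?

70.2

The slot axis is L1's direction at -15.7°, so u = (cos -15.7°, sin -15.7°) = (0.963, -0.271) and n = (−sin -15.7°, cos -15.7°) = (0.271, 0.963). L is at the origin and B lies 65.5 along u from L, so B = 65.5·u = (63.1, -17.7). Tangency of A1 to both parallel lines with radius 25.3 puts G and F at L ± 25.3·n: G = (6.85, 24.4), F = (-6.85, -24.4). Equal radii place C and J the same way about B: C = B + 25.3·n = (69.9, 6.63), J = B − 25.3·n = (56.2, -42.1). Then |LC| = |C − L| = 70.2.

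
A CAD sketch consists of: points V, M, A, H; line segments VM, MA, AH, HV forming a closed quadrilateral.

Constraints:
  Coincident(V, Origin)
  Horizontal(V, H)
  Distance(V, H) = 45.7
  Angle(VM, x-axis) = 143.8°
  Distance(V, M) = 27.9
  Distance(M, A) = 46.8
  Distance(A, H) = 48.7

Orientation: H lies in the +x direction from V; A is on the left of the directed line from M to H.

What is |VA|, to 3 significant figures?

43.8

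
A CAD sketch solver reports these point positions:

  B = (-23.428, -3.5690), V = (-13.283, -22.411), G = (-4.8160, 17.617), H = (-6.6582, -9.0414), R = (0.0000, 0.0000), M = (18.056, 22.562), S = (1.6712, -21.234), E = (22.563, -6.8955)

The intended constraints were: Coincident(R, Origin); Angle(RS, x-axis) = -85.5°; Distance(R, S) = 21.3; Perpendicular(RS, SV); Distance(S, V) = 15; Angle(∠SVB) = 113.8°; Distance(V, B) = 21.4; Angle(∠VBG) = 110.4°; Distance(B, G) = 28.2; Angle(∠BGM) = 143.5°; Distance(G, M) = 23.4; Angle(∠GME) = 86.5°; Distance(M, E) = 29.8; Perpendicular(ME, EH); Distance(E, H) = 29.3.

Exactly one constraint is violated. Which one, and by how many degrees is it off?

Perpendicular(ME, EH) — off by 4.50°.

R = (0.00, 0.00) ✓; RS at -85.50° ✓; |RS| = 21.30 ✓; ∠(RS, SV) = 90.00° ✓; |SV| = 15.00 ✓; ∠SVB = 113.8° ✓; |VB| = 21.40 ✓; ∠VBG = 110.4° ✓; |BG| = 28.20 ✓; ∠BGM = 143.5° ✓; |GM| = 23.40 ✓; ∠GME = 86.50° ✓; |ME| = 29.80 ✓; ∠(ME, EH) = 94.50° ✗; |EH| = 29.30 ✓.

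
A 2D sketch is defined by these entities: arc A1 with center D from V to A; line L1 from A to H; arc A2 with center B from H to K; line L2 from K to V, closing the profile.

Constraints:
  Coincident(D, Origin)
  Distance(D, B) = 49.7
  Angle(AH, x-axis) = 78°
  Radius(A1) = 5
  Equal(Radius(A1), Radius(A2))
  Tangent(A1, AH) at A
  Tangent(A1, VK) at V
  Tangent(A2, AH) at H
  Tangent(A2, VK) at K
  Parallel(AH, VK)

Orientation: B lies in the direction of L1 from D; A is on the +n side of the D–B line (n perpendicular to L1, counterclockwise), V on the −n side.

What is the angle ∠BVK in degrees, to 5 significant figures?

5.7448°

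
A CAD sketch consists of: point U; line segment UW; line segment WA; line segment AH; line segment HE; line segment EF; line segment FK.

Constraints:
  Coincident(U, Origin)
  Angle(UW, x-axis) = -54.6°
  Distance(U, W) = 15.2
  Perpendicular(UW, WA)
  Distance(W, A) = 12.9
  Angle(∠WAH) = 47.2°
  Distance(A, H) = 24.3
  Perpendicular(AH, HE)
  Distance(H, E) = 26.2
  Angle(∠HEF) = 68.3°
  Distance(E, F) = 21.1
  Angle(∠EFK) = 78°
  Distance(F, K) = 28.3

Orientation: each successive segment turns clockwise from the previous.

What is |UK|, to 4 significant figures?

4.310

∠HEF = 68.3° gives EF at -119.1° from the x-axis; with |EF| = 21.1, F = (17.14, -17.58). ∠EFK = 78.0° gives FK at 138.9° from the x-axis; with |FK| = 28.3, K = (-4.186, 1.028). Then |UK| = |K − U| = 4.310.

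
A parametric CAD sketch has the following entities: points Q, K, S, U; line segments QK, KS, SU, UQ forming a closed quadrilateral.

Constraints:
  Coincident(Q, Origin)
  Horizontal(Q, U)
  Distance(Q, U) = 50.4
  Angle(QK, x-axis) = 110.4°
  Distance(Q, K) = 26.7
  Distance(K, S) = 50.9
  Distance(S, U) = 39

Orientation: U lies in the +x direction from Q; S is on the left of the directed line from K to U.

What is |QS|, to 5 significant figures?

54.905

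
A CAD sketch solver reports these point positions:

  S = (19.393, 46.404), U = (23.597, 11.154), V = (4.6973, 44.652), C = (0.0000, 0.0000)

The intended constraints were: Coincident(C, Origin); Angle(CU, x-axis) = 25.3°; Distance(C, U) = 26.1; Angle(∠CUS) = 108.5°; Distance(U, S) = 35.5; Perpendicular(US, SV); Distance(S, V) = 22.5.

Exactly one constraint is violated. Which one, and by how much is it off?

Distance(S, V) = 22.5 — off by 7.70.

C = (0.00, 0.00) ✓; CU at 25.30° ✓; |CU| = 26.10 ✓; ∠CUS = 108.5° ✓; |US| = 35.50 ✓; ∠(US, SV) = 90.00° ✓; |SV| = 14.80 ✗.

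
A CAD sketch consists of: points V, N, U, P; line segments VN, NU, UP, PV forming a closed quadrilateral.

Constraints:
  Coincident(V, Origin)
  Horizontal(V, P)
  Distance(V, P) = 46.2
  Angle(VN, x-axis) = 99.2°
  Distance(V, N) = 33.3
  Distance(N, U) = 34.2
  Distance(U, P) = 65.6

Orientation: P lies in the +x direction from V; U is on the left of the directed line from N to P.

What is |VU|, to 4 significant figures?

61.17

Checks: |NU| = 34.20 ✓; |UP| = 65.60 ✓.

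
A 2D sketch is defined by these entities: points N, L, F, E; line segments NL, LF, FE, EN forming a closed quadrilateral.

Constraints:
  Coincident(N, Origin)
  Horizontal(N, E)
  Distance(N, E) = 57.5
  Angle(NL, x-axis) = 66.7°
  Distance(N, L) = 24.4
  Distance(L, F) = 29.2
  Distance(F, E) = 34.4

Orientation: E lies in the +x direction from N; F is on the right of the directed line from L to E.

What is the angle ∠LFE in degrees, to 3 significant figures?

112°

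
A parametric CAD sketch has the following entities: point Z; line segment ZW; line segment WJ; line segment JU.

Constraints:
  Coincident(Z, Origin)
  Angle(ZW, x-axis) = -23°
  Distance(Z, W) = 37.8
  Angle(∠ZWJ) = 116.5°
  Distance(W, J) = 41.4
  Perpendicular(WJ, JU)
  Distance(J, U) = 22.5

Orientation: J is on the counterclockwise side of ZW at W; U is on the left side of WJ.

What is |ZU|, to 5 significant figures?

59.357

Z is at the origin; ZW runs at -23.0° with length 37.8, so W = 37.8·(cos -23.0°, sin -23.0°) = (34.795, -14.770). ∠ZWJ = 116.5°, so WJ runs at -23.0° + (180° − 116.5°) = 40.500° from the x-axis; with |WJ| = 41.4, J = W + 41.4·(cos 40.500°, sin 40.500°) = (66.276, 12.118). The perpendicularity gives JU at right angles to WJ; with |JU| = 22.5 on the left of WJ, U = J + 22.5·(-0.64945, 0.76041) = (51.663, 29.227). Then |ZU| = |U − Z| = 59.357.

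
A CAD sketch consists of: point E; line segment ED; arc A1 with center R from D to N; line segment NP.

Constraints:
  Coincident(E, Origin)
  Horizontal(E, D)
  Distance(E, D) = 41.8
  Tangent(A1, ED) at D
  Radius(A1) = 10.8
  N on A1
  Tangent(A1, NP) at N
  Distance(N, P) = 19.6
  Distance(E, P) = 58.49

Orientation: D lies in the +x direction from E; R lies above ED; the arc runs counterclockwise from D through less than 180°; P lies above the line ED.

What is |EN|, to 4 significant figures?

53.95

E is at the origin; ED is horizontal with |ED| = 41.8 and D on the +x side, so D = (41.80, 0.000). Since A1 is tangent to ED there, RD ⟂ ED, so R = D + (0, 10.8) = (41.80, 10.80). Since RN ⟂ NP (tangency), |RP| = √(10.8² + 19.6²) = 22.38 regardless of where N sits on A1. So P lies on both circle(E, 58.49) and circle(R, 22.38); the above-ED intersection is P = (48.96, 32.00). N is the foot of the tangent from P: N = (52.43, 12.71).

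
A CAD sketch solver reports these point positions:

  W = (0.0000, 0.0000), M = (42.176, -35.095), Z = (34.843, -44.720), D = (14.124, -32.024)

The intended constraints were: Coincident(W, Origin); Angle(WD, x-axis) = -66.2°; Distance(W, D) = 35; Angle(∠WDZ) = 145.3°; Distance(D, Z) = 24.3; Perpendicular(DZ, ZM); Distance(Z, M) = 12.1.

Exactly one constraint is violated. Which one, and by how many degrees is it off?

Perpendicular(DZ, ZM) — off by 5.80°.

W = (0.00, 0.00) ✓; WD at -66.20° ✓; |WD| = 35.00 ✓; ∠WDZ = 145.3° ✓; |DZ| = 24.30 ✓; ∠(DZ, ZM) = 84.20° ✗; |ZM| = 12.10 ✓.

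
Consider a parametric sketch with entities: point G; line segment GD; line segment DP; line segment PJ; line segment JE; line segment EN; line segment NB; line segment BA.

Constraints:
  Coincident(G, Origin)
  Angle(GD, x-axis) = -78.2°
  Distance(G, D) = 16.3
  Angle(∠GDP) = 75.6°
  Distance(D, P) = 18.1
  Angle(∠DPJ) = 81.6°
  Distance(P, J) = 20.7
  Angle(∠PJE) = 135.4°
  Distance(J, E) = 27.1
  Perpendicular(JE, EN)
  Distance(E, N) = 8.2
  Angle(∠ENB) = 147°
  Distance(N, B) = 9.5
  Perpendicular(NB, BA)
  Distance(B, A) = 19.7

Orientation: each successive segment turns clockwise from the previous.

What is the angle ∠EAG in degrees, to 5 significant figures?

97.419°

G is at the origin; GD runs at -78.2° with length 16.3, so D = (3.3333, -15.956). ∠GDP = 75.6° gives DP at 177.40° from the x-axis; with |DP| = 18.1, P = (-14.748, -15.134). ∠DPJ = 81.6° gives PJ at 79.000° from the x-axis; with |PJ| = 20.7, J = (-10.798, 5.1852). ∠PJE = 135.4° gives JE at 34.400° from the x-axis; with |JE| = 27.1, E = (11.562, 20.496). JE is perpendicular to EN, so EN runs at -55.600°; with |EN| = 8.2, N = (16.195, 13.730). ∠ENB = 147.0° gives NB at -88.600° from the x-axis; with |NB| = 9.5, B = (16.427, 4.2327). NB ⟂ BA, so BA runs at -178.60°; with |BA| = 19.7, A = (-3.2670, 3.7514). Then cos ∠EAG = AE·AG / (|AE||AG|), giving 97.419°.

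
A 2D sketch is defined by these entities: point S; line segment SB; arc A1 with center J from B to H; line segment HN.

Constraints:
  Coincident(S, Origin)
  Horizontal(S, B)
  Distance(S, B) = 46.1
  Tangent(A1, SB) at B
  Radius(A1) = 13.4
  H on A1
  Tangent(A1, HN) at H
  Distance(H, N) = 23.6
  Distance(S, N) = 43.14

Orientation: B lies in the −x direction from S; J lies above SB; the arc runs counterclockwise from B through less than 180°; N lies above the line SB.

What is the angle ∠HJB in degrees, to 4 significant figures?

76.45°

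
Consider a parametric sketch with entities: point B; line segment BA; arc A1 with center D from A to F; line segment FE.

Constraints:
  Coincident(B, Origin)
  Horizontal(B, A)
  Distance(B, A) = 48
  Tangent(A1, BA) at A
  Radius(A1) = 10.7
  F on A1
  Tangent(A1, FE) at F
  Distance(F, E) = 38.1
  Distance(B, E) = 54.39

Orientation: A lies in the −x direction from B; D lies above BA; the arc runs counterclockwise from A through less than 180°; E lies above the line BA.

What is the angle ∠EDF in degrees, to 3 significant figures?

74.3°

B is at the origin; BA is horizontal with |BA| = 48.0 and A on the −x side, so A = (-48.0, 0.00). A1 meets BA tangentially, so DA is at right angles to BA, so D = A + (0, 10.7) = (-48.0, 10.7). Since DF ⟂ FE (tangency), |DE| = √(10.7² + 38.1²) = 39.6 regardless of where F sits on A1. So E lies on both circle(B, 54.39) and circle(D, 39.6); the above-BA intersection is E = (-29.5, 45.7). F is the foot of the tangent from E: F = (-37.5, 8.44).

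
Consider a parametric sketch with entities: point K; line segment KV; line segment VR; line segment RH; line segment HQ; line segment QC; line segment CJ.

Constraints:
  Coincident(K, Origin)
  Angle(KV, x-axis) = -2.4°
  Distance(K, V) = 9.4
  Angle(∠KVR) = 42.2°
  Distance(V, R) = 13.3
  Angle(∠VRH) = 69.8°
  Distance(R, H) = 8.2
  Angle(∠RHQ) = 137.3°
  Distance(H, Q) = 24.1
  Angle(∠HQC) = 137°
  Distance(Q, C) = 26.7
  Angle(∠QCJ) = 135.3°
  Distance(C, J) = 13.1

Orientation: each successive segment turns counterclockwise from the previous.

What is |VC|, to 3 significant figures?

38.4

K is at the origin; KV runs at -2.4° with length 9.4, so V = (9.39, -0.394). ∠KVR = 42.2° gives VR at 135° from the x-axis; with |VR| = 13.3, R = (-0.0782, 8.95). ∠VRH = 69.8° gives RH at -114° from the x-axis; with |RH| = 8.2, H = (-3.47, 1.48). ∠RHQ = 137.3° gives HQ at -71.7° from the x-axis; with |HQ| = 24.1, Q = (4.10, -21.4). ∠HQC = 137.0° gives QC at -28.7° from the x-axis; with |QC| = 26.7, C = (27.5, -34.2). Then |VC| = |C − V| = 38.4.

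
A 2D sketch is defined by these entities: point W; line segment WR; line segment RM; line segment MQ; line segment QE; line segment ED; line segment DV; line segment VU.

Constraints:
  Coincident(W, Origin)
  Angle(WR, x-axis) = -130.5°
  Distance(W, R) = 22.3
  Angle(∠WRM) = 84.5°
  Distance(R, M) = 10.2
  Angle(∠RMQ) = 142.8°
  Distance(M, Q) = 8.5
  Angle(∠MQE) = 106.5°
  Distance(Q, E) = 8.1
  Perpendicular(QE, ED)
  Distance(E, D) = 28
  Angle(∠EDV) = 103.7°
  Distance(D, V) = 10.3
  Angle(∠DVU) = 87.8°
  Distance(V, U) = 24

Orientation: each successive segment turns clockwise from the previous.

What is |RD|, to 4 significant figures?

12.41

W is at the origin; WR runs at -130.5° with length 22.3, so R = (-14.48, -16.96). ∠WRM = 84.5° gives RM at 134.0° from the x-axis; with |RM| = 10.2, M = (-21.57, -9.620). ∠RMQ = 142.8° gives MQ at 96.80° from the x-axis; with |MQ| = 8.5, Q = (-22.57, -1.180). ∠MQE = 106.5° gives QE at 23.30° from the x-axis; with |QE| = 8.1, E = (-15.14, 2.024). QE is perpendicular to ED, so ED runs at -66.70°; with |ED| = 28.0, D = (-4.060, -23.69). Then |RD| = |D − R| = 12.41.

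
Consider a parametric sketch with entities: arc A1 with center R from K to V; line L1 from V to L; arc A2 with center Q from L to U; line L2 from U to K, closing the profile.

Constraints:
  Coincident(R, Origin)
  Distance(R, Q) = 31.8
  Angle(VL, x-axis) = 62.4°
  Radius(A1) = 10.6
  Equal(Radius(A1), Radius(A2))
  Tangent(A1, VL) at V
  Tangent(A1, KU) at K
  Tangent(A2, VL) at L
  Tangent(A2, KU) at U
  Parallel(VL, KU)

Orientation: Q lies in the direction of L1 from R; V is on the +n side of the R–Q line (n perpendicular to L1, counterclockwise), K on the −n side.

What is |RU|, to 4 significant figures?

33.52

Tangency of A1 to both parallel lines with radius 10.6 puts V and K at R ± 10.6·n: V = (-9.394, 4.911), K = (9.394, -4.911). Equal radii place L and U the same way about Q: L = Q + 10.6·n = (5.339, 33.09), U = Q − 10.6·n = (24.13, 23.27). Then |RU| = |U − R| = 33.52.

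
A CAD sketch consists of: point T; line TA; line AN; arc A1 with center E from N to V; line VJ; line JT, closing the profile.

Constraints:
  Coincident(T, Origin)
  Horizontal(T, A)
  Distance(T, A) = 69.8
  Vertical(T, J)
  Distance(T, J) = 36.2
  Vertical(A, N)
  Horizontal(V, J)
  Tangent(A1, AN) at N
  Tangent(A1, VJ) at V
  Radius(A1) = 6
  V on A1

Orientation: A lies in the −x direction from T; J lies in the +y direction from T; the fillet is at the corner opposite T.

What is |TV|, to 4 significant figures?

73.35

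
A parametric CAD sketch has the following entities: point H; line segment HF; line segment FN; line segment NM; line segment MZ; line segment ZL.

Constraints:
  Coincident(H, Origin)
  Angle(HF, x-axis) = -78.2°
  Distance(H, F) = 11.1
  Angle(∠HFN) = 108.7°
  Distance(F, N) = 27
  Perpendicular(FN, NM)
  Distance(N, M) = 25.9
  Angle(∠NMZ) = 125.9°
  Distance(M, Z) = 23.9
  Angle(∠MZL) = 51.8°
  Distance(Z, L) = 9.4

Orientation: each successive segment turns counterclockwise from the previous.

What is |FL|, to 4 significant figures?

31.56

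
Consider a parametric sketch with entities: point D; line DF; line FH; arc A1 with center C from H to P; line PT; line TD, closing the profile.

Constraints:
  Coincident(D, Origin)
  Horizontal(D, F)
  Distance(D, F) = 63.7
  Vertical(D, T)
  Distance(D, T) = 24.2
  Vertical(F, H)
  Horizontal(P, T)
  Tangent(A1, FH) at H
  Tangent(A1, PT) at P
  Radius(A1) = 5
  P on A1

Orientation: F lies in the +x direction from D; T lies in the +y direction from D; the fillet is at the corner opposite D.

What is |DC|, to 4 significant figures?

61.76

D is at the origin; DF is horizontal with |DF| = 63.7 and F on the +x side, so F = (63.70, 0.000). DT is vertical with |DT| = 24.2 and T on the +y side, so T = (0.000, 24.20). The virtual corner opposite D is at (63.70, 24.20). Tangency of A1 to FH means the radius CH is perpendicular to FH and since A1 is tangent to PT there, CP ⟂ PT, with radius 5.0, so the center C sits 5.0 in from both sides at C = (58.70, 19.20). Then |DC| = |C − D| = 61.76.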